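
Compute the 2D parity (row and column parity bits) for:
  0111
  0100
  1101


Row parities: 111
Column parities: 1110

Row P: 111, Col P: 1110, Corner: 1


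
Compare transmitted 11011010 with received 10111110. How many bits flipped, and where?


XOR: 01100100

3 error(s) at position(s): 1, 2, 5


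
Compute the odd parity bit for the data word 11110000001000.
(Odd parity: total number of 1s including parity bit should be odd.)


Number of 1s in data: 5
Parity bit: 0

0


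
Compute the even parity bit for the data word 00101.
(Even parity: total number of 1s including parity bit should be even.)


Number of 1s in data: 2
Parity bit: 0

0


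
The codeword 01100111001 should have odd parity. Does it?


Number of 1s: 6

No, parity error (6 ones)


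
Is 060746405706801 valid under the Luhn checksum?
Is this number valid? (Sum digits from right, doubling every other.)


Luhn sum = 41
41 mod 10 = 1

Invalid (Luhn sum mod 10 = 1)


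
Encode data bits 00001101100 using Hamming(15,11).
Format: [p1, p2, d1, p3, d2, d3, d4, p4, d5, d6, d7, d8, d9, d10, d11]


Parity bits: p1=0, p2=1, p3=0, p4=0

010000001101100


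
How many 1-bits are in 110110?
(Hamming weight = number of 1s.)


Counting 1s in 110110

4


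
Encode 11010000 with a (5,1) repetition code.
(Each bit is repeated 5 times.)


Each bit -> 5 copies

1111111111000001111100000000000000000000


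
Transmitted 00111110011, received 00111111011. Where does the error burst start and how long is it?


XOR: 00000001000

Burst at position 7, length 1


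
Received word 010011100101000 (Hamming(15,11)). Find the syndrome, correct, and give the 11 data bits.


Syndrome = 0: no error detected

Data: 01110101000 (no errors)


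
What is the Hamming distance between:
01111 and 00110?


XOR: 01001
Count of 1s: 2

2


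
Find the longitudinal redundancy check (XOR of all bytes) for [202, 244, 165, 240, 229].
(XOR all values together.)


XOR chain: 202 ^ 244 ^ 165 ^ 240 ^ 229 = 142

142


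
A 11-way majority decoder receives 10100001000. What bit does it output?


Ones: 3 out of 11
Threshold: 6

0 (3/11 voted 1)


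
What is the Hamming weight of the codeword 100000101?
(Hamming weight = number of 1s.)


Counting 1s in 100000101

3


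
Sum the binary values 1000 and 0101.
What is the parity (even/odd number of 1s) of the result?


1000 = 8
0101 = 5
Sum = 13 = 1101
1s count = 3

odd parity (3 ones in 1101)


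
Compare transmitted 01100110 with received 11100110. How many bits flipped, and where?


XOR: 10000000

1 error(s) at position(s): 0


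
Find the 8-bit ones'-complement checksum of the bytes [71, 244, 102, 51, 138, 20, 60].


Sum = 686 mod 256 = 174
Complement = 81

81


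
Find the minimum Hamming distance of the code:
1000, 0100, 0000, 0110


Comparing all pairs, minimum distance: 1
Can detect 0 errors, correct 0 errors

1


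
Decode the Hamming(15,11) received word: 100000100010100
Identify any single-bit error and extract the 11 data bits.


Syndrome = 0: no error detected

Data: 00010010100 (no errors)


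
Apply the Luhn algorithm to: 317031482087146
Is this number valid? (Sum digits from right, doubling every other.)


Luhn sum = 58
58 mod 10 = 8

Invalid (Luhn sum mod 10 = 8)


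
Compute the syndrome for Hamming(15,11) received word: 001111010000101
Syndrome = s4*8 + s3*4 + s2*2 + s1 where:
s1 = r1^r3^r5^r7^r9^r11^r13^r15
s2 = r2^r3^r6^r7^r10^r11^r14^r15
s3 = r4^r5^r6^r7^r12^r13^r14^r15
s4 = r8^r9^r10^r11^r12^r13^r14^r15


s1=0, s2=1, s3=1, s4=1

Syndrome = 14 (error at position 14)


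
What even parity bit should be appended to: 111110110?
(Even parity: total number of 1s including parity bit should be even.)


Number of 1s in data: 7
Parity bit: 1

1


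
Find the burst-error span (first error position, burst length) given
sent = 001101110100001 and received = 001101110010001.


XOR: 000000000110000

Burst at position 9, length 2


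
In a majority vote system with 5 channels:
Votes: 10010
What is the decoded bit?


Ones: 2 out of 5
Threshold: 3

0 (2/5 voted 1)


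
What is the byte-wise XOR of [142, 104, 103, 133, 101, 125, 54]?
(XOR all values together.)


XOR chain: 142 ^ 104 ^ 103 ^ 133 ^ 101 ^ 125 ^ 54 = 42

42


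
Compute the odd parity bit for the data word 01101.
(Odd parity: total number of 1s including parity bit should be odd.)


Number of 1s in data: 3
Parity bit: 0

0


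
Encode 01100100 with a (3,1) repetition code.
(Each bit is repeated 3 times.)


Each bit -> 3 copies

000111111000000111000000


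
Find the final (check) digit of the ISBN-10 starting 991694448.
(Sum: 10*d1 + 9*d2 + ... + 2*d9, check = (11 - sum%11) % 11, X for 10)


Weighted sum: 339
339 mod 11 = 9

Check digit: 2


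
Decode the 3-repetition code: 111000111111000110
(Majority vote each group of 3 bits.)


Groups: 111, 000, 111, 111, 000, 110
Majority votes: 101101

101101


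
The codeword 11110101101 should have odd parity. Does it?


Number of 1s: 8

No, parity error (8 ones)


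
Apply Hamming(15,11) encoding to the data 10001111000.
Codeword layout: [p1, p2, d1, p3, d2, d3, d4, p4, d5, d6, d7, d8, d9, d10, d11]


Parity bits: p1=1, p2=1, p3=1, p4=0

111100001111000


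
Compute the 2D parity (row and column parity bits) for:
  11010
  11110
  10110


Row parities: 101
Column parities: 10010

Row P: 101, Col P: 10010, Corner: 0


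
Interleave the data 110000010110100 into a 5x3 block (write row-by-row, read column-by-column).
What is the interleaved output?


Matrix:
  110
  000
  010
  110
  100
Read columns: 100111011000000

100111011000000


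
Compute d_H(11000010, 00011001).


XOR: 11011011
Count of 1s: 6

6


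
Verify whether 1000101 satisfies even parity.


Number of 1s: 3

No, parity error (3 ones)


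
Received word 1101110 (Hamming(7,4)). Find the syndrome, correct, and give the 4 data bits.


Syndrome = 4: error at position 4

Data: 0110 (corrected bit 4)


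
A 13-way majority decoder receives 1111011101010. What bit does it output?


Ones: 9 out of 13
Threshold: 7

1 (9/13 voted 1)


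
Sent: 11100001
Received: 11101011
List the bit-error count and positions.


XOR: 00001010

2 error(s) at position(s): 4, 6


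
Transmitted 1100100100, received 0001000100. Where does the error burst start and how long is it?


XOR: 1101100000

Burst at position 0, length 5


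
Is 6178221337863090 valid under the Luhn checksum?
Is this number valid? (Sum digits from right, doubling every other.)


Luhn sum = 69
69 mod 10 = 9

Invalid (Luhn sum mod 10 = 9)


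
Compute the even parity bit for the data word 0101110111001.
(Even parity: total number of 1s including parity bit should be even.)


Number of 1s in data: 8
Parity bit: 0

0


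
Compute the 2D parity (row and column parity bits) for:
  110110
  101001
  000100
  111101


Row parities: 0111
Column parities: 100110

Row P: 0111, Col P: 100110, Corner: 1


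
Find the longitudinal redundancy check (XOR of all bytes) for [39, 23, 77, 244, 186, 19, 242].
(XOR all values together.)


XOR chain: 39 ^ 23 ^ 77 ^ 244 ^ 186 ^ 19 ^ 242 = 210

210


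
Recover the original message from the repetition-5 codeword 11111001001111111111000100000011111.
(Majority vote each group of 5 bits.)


Groups: 11111, 00100, 11111, 11111, 00010, 00000, 11111
Majority votes: 1011001

1011001


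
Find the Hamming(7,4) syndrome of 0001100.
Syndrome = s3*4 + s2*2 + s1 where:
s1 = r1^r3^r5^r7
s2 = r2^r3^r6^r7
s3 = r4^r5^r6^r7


s1=1, s2=0, s3=0

Syndrome = 1 (error at position 1)


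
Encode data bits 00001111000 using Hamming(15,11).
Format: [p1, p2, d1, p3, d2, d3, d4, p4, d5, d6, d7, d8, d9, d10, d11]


Parity bits: p1=0, p2=0, p3=1, p4=0

000100001111000


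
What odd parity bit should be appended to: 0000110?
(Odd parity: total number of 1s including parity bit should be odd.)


Number of 1s in data: 2
Parity bit: 1

1


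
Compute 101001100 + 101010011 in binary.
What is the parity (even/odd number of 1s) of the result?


101001100 = 332
101010011 = 339
Sum = 671 = 1010011111
1s count = 7

odd parity (7 ones in 1010011111)


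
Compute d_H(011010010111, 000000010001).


XOR: 011010000110
Count of 1s: 5

5


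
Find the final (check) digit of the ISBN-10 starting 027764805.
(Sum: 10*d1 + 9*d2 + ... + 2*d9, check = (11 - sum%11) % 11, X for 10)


Weighted sum: 221
221 mod 11 = 1

Check digit: X


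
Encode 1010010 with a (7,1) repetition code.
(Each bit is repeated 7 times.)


Each bit -> 7 copies

1111111000000011111110000000000000011111110000000


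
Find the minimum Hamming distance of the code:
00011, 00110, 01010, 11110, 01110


Comparing all pairs, minimum distance: 1
Can detect 0 errors, correct 0 errors

1


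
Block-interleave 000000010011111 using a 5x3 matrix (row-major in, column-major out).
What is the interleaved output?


Matrix:
  000
  000
  010
  011
  111
Read columns: 000010011100011

000010011100011


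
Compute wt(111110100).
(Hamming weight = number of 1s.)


Counting 1s in 111110100

6


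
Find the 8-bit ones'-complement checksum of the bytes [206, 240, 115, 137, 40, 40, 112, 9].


Sum = 899 mod 256 = 131
Complement = 124

124


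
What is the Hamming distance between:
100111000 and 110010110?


XOR: 010101110
Count of 1s: 5

5


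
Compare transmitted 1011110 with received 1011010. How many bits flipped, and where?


XOR: 0000100

1 error(s) at position(s): 4


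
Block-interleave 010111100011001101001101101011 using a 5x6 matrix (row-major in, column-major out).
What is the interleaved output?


Matrix:
  010111
  100011
  001101
  001101
  101011
Read columns: 010011000000111101101100111111

010011000000111101101100111111


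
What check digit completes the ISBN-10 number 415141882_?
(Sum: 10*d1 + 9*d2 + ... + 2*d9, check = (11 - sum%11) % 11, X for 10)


Weighted sum: 185
185 mod 11 = 9

Check digit: 2


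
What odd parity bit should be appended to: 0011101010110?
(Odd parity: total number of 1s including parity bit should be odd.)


Number of 1s in data: 7
Parity bit: 0

0


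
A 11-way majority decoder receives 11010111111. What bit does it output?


Ones: 9 out of 11
Threshold: 6

1 (9/11 voted 1)


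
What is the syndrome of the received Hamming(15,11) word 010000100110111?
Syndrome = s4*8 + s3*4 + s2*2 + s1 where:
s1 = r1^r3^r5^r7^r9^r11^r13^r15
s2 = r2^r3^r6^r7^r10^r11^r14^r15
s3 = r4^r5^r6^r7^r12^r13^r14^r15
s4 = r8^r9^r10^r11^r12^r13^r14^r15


s1=0, s2=0, s3=0, s4=1

Syndrome = 8 (error at position 8)


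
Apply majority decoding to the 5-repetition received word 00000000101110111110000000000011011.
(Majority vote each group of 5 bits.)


Groups: 00000, 00010, 11101, 11110, 00000, 00000, 11011
Majority votes: 0011001

0011001


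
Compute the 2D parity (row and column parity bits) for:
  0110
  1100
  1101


Row parities: 001
Column parities: 0111

Row P: 001, Col P: 0111, Corner: 1


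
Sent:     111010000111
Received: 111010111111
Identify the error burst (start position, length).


XOR: 000000111000

Burst at position 6, length 3


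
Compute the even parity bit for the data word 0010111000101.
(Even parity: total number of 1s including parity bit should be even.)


Number of 1s in data: 6
Parity bit: 0

0


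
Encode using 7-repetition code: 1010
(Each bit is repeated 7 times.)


Each bit -> 7 copies

1111111000000011111110000000


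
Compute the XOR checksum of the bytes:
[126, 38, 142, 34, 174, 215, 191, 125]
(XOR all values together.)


XOR chain: 126 ^ 38 ^ 142 ^ 34 ^ 174 ^ 215 ^ 191 ^ 125 = 79

79


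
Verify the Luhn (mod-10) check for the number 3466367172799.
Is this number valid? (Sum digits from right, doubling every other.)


Luhn sum = 71
71 mod 10 = 1

Invalid (Luhn sum mod 10 = 1)


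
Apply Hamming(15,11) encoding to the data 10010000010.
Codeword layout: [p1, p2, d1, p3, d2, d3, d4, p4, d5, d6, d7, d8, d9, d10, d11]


Parity bits: p1=0, p2=1, p3=0, p4=1

011000110000010


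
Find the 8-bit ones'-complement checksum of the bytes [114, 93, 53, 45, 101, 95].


Sum = 501 mod 256 = 245
Complement = 10

10


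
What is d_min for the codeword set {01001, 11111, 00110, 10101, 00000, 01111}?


Comparing all pairs, minimum distance: 1
Can detect 0 errors, correct 0 errors

1


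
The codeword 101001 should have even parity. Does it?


Number of 1s: 3

No, parity error (3 ones)


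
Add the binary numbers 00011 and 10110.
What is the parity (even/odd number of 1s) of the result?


00011 = 3
10110 = 22
Sum = 25 = 11001
1s count = 3

odd parity (3 ones in 11001)


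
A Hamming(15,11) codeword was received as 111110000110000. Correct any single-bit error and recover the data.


Syndrome = 0: no error detected

Data: 11000110000 (no errors)


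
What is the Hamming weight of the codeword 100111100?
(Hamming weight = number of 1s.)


Counting 1s in 100111100

5


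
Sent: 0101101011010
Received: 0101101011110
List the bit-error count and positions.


XOR: 0000000000100

1 error(s) at position(s): 10


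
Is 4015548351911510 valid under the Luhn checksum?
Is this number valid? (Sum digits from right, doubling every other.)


Luhn sum = 51
51 mod 10 = 1

Invalid (Luhn sum mod 10 = 1)


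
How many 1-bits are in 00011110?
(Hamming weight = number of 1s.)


Counting 1s in 00011110

4


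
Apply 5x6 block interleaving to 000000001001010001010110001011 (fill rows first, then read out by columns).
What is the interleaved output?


Matrix:
  000000
  001001
  010001
  010110
  001011
Read columns: 000000011001001000100001101101

000000011001001000100001101101


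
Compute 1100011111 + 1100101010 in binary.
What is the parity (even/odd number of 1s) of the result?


1100011111 = 799
1100101010 = 810
Sum = 1609 = 11001001001
1s count = 5

odd parity (5 ones in 11001001001)


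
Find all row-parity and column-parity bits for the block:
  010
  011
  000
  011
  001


Row parities: 10001
Column parities: 011

Row P: 10001, Col P: 011, Corner: 0


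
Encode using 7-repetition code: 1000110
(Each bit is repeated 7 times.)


Each bit -> 7 copies

1111111000000000000000000000111111111111110000000


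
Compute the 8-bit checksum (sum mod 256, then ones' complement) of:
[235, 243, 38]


Sum = 516 mod 256 = 4
Complement = 251

251


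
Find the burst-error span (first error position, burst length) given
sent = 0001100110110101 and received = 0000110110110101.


XOR: 0001010000000000

Burst at position 3, length 3


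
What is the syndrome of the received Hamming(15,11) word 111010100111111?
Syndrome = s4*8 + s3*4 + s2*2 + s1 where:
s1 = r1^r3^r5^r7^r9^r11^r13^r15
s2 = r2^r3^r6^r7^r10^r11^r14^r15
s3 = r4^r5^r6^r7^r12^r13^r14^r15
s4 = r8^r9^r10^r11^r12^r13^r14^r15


s1=1, s2=1, s3=0, s4=0

Syndrome = 3 (error at position 3)


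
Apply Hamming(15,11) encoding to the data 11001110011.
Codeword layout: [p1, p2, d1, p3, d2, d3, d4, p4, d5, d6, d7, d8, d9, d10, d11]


Parity bits: p1=1, p2=1, p3=1, p4=1

111110011110011


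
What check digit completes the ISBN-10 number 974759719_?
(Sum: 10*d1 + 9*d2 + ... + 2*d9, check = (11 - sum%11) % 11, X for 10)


Weighted sum: 358
358 mod 11 = 6

Check digit: 5


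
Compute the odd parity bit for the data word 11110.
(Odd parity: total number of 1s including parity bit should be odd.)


Number of 1s in data: 4
Parity bit: 1

1


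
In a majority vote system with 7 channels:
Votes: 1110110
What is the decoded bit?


Ones: 5 out of 7
Threshold: 4

1 (5/7 voted 1)


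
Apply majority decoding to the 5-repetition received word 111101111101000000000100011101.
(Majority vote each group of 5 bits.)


Groups: 11110, 11111, 01000, 00000, 01000, 11101
Majority votes: 110001

110001


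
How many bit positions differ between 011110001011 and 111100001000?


XOR: 100010000011
Count of 1s: 4

4


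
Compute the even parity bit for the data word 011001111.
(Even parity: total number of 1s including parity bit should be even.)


Number of 1s in data: 6
Parity bit: 0

0


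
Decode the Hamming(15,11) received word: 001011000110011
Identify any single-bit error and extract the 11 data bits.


Syndrome = 0: no error detected

Data: 11100110011 (no errors)


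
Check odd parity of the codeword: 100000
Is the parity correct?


Number of 1s: 1

Yes, parity is correct (1 ones)


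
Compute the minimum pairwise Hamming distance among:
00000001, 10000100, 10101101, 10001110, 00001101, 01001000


Comparing all pairs, minimum distance: 2
Can detect 1 errors, correct 0 errors

2


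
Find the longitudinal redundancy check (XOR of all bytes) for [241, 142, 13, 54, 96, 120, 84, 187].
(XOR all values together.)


XOR chain: 241 ^ 142 ^ 13 ^ 54 ^ 96 ^ 120 ^ 84 ^ 187 = 179

179


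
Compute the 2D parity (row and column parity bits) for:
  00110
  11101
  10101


Row parities: 001
Column parities: 01110

Row P: 001, Col P: 01110, Corner: 1


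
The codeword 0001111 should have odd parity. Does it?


Number of 1s: 4

No, parity error (4 ones)


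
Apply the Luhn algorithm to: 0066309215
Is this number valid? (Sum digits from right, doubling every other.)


Luhn sum = 33
33 mod 10 = 3

Invalid (Luhn sum mod 10 = 3)


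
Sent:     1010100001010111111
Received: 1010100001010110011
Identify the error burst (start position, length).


XOR: 0000000000000001100

Burst at position 15, length 2


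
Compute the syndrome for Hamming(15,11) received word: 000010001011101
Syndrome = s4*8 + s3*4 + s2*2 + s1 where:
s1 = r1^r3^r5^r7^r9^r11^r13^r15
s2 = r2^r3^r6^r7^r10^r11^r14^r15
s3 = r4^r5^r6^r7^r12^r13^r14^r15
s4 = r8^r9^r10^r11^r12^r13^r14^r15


s1=1, s2=0, s3=0, s4=1

Syndrome = 9 (error at position 9)


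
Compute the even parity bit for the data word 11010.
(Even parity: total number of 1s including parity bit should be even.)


Number of 1s in data: 3
Parity bit: 1

1


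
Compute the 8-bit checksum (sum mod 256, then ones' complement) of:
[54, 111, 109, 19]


Sum = 293 mod 256 = 37
Complement = 218

218


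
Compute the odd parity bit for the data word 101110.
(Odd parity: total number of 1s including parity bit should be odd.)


Number of 1s in data: 4
Parity bit: 1

1


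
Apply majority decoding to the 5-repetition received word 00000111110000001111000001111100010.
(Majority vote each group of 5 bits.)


Groups: 00000, 11111, 00000, 01111, 00000, 11111, 00010
Majority votes: 0101010

0101010


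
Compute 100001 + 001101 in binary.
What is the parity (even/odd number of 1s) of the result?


100001 = 33
001101 = 13
Sum = 46 = 101110
1s count = 4

even parity (4 ones in 101110)


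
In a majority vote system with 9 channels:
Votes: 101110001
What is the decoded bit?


Ones: 5 out of 9
Threshold: 5

1 (5/9 voted 1)


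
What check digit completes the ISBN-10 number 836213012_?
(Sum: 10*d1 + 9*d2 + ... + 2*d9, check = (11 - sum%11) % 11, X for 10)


Weighted sum: 197
197 mod 11 = 10

Check digit: 1


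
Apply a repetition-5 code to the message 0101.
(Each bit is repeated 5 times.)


Each bit -> 5 copies

00000111110000011111


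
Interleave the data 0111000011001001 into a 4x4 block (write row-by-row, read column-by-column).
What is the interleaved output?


Matrix:
  0111
  0000
  1100
  1001
Read columns: 0011101010001001

0011101010001001


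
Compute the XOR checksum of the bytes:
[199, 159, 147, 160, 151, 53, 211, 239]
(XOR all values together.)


XOR chain: 199 ^ 159 ^ 147 ^ 160 ^ 151 ^ 53 ^ 211 ^ 239 = 245

245


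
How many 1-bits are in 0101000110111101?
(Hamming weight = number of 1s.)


Counting 1s in 0101000110111101

9


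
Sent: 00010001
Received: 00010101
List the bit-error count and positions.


XOR: 00000100

1 error(s) at position(s): 5


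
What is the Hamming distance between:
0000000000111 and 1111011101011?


XOR: 1111011101100
Count of 1s: 9

9


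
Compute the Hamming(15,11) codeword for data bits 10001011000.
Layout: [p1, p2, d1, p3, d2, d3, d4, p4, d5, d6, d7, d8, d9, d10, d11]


Parity bits: p1=1, p2=0, p3=1, p4=1

101100011011000


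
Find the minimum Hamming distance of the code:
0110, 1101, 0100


Comparing all pairs, minimum distance: 1
Can detect 0 errors, correct 0 errors

1


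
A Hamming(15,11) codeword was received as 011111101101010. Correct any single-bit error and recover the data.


Syndrome = 0: no error detected

Data: 11111101010 (no errors)


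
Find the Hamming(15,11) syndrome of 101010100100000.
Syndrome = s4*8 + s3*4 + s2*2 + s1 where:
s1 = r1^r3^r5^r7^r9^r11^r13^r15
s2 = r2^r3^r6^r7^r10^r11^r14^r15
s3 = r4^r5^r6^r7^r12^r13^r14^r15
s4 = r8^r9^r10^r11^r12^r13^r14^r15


s1=0, s2=1, s3=0, s4=1

Syndrome = 10 (error at position 10)


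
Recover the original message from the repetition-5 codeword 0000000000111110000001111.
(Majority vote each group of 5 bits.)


Groups: 00000, 00000, 11111, 00000, 01111
Majority votes: 00101

00101


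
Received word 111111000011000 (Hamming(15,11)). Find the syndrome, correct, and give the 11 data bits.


Syndrome = 0: no error detected

Data: 11100011000 (no errors)


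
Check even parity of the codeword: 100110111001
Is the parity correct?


Number of 1s: 7

No, parity error (7 ones)


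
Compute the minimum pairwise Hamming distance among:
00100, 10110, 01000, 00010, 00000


Comparing all pairs, minimum distance: 1
Can detect 0 errors, correct 0 errors

1


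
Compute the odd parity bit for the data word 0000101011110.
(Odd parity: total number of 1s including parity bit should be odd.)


Number of 1s in data: 6
Parity bit: 1

1


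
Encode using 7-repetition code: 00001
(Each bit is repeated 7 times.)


Each bit -> 7 copies

00000000000000000000000000001111111


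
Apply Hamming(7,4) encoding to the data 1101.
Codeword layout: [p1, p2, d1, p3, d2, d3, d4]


Parity bits: p1=1, p2=0, p3=0

1010101


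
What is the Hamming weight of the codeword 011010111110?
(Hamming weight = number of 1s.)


Counting 1s in 011010111110

8


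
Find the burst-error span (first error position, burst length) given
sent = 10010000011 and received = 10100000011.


XOR: 00110000000

Burst at position 2, length 2


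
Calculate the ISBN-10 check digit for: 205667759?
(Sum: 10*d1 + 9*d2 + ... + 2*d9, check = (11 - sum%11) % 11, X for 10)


Weighted sum: 234
234 mod 11 = 3

Check digit: 8


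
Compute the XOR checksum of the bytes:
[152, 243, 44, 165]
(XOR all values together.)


XOR chain: 152 ^ 243 ^ 44 ^ 165 = 226

226


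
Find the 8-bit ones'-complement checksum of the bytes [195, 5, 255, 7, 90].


Sum = 552 mod 256 = 40
Complement = 215

215


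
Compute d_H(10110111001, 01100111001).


XOR: 11010000000
Count of 1s: 3

3


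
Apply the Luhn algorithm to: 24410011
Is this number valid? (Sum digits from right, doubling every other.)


Luhn sum = 20
20 mod 10 = 0

Valid (Luhn sum mod 10 = 0)


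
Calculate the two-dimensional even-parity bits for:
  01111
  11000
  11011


Row parities: 000
Column parities: 01100

Row P: 000, Col P: 01100, Corner: 0


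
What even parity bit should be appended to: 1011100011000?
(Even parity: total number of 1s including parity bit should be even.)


Number of 1s in data: 6
Parity bit: 0

0


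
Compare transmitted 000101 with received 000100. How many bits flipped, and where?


XOR: 000001

1 error(s) at position(s): 5


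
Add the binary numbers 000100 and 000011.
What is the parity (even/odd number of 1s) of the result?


000100 = 4
000011 = 3
Sum = 7 = 111
1s count = 3

odd parity (3 ones in 111)


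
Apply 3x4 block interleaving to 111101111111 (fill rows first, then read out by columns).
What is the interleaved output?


Matrix:
  1111
  0111
  1111
Read columns: 101111111111

101111111111


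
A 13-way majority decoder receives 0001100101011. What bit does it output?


Ones: 6 out of 13
Threshold: 7

0 (6/13 voted 1)


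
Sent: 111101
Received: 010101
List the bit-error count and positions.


XOR: 101000

2 error(s) at position(s): 0, 2


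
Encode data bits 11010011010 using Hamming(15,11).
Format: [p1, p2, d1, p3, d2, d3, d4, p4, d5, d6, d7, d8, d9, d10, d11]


Parity bits: p1=0, p2=0, p3=0, p4=1

001010110011010


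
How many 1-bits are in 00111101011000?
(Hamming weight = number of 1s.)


Counting 1s in 00111101011000

7


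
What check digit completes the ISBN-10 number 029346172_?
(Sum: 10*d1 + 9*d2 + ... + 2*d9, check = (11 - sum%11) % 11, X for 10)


Weighted sum: 194
194 mod 11 = 7

Check digit: 4


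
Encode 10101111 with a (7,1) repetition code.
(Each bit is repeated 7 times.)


Each bit -> 7 copies

11111110000000111111100000001111111111111111111111111111


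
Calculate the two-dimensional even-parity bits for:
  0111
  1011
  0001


Row parities: 111
Column parities: 1101

Row P: 111, Col P: 1101, Corner: 1


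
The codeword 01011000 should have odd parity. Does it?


Number of 1s: 3

Yes, parity is correct (3 ones)


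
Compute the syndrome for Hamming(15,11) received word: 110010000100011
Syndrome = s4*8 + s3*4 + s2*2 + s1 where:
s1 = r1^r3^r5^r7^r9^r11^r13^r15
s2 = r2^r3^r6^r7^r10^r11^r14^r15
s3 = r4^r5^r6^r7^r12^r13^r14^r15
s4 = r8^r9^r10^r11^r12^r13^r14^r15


s1=1, s2=0, s3=1, s4=1

Syndrome = 13 (error at position 13)


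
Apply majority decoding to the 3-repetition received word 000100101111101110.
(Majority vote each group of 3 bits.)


Groups: 000, 100, 101, 111, 101, 110
Majority votes: 001111

001111


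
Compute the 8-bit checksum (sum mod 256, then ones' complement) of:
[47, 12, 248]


Sum = 307 mod 256 = 51
Complement = 204

204


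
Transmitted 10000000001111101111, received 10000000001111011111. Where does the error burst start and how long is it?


XOR: 00000000000000110000

Burst at position 14, length 2


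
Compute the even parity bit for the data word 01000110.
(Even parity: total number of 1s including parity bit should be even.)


Number of 1s in data: 3
Parity bit: 1

1


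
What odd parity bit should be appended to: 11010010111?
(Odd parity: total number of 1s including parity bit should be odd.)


Number of 1s in data: 7
Parity bit: 0

0


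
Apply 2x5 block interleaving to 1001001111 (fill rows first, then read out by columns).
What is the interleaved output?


Matrix:
  10010
  01111
Read columns: 1001011101

1001011101


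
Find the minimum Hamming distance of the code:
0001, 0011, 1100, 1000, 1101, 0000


Comparing all pairs, minimum distance: 1
Can detect 0 errors, correct 0 errors

1


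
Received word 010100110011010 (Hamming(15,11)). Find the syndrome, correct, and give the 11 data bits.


Syndrome = 0: no error detected

Data: 00010011010 (no errors)


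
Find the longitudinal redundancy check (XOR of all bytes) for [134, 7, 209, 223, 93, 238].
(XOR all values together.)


XOR chain: 134 ^ 7 ^ 209 ^ 223 ^ 93 ^ 238 = 60

60


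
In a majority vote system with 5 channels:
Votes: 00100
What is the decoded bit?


Ones: 1 out of 5
Threshold: 3

0 (1/5 voted 1)


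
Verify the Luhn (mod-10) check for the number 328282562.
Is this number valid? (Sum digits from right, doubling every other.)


Luhn sum = 41
41 mod 10 = 1

Invalid (Luhn sum mod 10 = 1)


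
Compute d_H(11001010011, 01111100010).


XOR: 10110110001
Count of 1s: 6

6


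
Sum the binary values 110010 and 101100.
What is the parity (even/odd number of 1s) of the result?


110010 = 50
101100 = 44
Sum = 94 = 1011110
1s count = 5

odd parity (5 ones in 1011110)


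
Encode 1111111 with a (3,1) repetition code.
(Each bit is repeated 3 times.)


Each bit -> 3 copies

111111111111111111111


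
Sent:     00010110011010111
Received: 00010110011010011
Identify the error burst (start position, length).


XOR: 00000000000000100

Burst at position 14, length 1


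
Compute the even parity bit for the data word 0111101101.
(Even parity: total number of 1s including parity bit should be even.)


Number of 1s in data: 7
Parity bit: 1

1


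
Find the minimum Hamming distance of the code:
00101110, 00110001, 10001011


Comparing all pairs, minimum distance: 4
Can detect 3 errors, correct 1 errors

4


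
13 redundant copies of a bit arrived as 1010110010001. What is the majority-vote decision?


Ones: 6 out of 13
Threshold: 7

0 (6/13 voted 1)


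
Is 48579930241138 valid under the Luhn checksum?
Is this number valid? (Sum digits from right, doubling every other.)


Luhn sum = 73
73 mod 10 = 3

Invalid (Luhn sum mod 10 = 3)


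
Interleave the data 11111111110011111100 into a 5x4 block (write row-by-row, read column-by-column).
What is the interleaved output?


Matrix:
  1111
  1111
  1100
  1111
  1100
Read columns: 11111111111101011010

11111111111101011010


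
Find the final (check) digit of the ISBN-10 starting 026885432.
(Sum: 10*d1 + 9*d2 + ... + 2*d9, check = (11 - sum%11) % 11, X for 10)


Weighted sum: 224
224 mod 11 = 4

Check digit: 7


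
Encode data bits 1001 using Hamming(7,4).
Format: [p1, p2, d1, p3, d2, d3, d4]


Parity bits: p1=0, p2=0, p3=1

0011001


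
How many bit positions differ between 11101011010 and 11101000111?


XOR: 00000011101
Count of 1s: 4

4


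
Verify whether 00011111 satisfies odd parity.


Number of 1s: 5

Yes, parity is correct (5 ones)


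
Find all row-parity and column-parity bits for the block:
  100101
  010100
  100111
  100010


Row parities: 1000
Column parities: 110100

Row P: 1000, Col P: 110100, Corner: 1


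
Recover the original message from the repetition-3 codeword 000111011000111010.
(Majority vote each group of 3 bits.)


Groups: 000, 111, 011, 000, 111, 010
Majority votes: 011010

011010


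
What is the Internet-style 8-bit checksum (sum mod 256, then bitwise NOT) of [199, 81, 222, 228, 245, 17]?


Sum = 992 mod 256 = 224
Complement = 31

31


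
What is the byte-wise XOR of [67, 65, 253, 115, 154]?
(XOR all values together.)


XOR chain: 67 ^ 65 ^ 253 ^ 115 ^ 154 = 22

22


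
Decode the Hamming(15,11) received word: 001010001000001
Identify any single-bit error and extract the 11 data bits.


Syndrome = 0: no error detected

Data: 11001000001 (no errors)


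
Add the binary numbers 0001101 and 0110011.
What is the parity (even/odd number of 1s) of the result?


0001101 = 13
0110011 = 51
Sum = 64 = 1000000
1s count = 1

odd parity (1 ones in 1000000)


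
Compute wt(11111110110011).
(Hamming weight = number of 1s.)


Counting 1s in 11111110110011

11


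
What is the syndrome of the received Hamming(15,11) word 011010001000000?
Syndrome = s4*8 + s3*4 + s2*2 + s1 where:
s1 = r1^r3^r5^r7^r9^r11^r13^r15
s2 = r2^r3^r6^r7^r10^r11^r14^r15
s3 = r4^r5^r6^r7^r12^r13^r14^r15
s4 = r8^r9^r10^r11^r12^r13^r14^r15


s1=1, s2=0, s3=1, s4=1

Syndrome = 13 (error at position 13)


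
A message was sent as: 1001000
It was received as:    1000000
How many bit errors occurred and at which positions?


XOR: 0001000

1 error(s) at position(s): 3


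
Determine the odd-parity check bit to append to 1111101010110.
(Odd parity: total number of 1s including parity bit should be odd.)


Number of 1s in data: 9
Parity bit: 0

0


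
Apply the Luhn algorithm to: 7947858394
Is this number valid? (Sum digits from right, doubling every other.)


Luhn sum = 64
64 mod 10 = 4

Invalid (Luhn sum mod 10 = 4)


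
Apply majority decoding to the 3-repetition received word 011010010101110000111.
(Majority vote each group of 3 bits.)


Groups: 011, 010, 010, 101, 110, 000, 111
Majority votes: 1001101

1001101


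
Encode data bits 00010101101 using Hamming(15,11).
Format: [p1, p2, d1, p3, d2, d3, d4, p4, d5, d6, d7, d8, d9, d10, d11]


Parity bits: p1=1, p2=1, p3=0, p4=0

110000100101101


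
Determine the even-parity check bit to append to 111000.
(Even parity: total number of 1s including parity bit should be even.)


Number of 1s in data: 3
Parity bit: 1

1


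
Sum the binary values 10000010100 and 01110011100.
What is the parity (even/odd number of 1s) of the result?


10000010100 = 1044
01110011100 = 924
Sum = 1968 = 11110110000
1s count = 6

even parity (6 ones in 11110110000)


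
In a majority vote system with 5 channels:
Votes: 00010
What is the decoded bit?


Ones: 1 out of 5
Threshold: 3

0 (1/5 voted 1)


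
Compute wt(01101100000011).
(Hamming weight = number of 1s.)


Counting 1s in 01101100000011

6


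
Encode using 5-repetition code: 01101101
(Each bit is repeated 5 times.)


Each bit -> 5 copies

0000011111111110000011111111110000011111


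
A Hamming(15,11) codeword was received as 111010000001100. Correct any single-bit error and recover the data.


Syndrome = 4: error at position 4

Data: 11000001100 (corrected bit 4)


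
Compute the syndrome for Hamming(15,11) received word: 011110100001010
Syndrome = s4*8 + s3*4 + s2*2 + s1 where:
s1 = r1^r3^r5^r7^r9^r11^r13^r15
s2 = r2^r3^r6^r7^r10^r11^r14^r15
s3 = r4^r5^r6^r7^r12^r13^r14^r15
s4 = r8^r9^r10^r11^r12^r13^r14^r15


s1=1, s2=0, s3=1, s4=0

Syndrome = 5 (error at position 5)


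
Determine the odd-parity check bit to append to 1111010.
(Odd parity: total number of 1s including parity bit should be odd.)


Number of 1s in data: 5
Parity bit: 0

0


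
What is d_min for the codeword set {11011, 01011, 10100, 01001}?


Comparing all pairs, minimum distance: 1
Can detect 0 errors, correct 0 errors

1


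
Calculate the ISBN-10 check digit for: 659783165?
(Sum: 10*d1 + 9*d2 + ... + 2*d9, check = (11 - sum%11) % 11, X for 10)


Weighted sum: 321
321 mod 11 = 2

Check digit: 9


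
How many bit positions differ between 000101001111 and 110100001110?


XOR: 110001000001
Count of 1s: 4

4


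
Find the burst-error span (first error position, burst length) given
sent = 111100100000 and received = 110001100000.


XOR: 001101000000

Burst at position 2, length 4


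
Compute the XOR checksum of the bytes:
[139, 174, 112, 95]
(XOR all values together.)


XOR chain: 139 ^ 174 ^ 112 ^ 95 = 10

10


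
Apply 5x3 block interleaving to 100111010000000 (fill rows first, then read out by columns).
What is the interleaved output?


Matrix:
  100
  111
  010
  000
  000
Read columns: 110000110001000

110000110001000


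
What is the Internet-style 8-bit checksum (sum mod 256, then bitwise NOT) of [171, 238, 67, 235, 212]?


Sum = 923 mod 256 = 155
Complement = 100

100


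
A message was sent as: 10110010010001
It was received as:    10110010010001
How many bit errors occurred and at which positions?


XOR: 00000000000000

0 errors (received matches sent)


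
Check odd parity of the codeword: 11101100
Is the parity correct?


Number of 1s: 5

Yes, parity is correct (5 ones)


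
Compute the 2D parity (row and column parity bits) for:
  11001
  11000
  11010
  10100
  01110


Row parities: 10101
Column parities: 00001

Row P: 10101, Col P: 00001, Corner: 1


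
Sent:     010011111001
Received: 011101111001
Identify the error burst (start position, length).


XOR: 001110000000

Burst at position 2, length 3


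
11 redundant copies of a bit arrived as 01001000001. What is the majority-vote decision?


Ones: 3 out of 11
Threshold: 6

0 (3/11 voted 1)


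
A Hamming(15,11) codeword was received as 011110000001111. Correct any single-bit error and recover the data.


Syndrome = 0: no error detected

Data: 11000001111 (no errors)


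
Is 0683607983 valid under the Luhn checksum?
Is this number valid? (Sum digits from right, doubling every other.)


Luhn sum = 43
43 mod 10 = 3

Invalid (Luhn sum mod 10 = 3)


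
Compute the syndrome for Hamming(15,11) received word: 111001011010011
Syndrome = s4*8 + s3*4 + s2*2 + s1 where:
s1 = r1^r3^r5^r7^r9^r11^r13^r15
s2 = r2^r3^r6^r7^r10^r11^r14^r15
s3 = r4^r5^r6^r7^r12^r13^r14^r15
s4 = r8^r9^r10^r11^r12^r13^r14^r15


s1=1, s2=0, s3=1, s4=1

Syndrome = 13 (error at position 13)


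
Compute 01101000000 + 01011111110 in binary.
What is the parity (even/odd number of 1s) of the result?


01101000000 = 832
01011111110 = 766
Sum = 1598 = 11000111110
1s count = 7

odd parity (7 ones in 11000111110)


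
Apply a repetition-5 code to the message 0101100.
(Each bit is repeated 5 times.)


Each bit -> 5 copies

00000111110000011111111110000000000


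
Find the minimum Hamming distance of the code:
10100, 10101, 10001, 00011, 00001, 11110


Comparing all pairs, minimum distance: 1
Can detect 0 errors, correct 0 errors

1


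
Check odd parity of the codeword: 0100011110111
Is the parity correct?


Number of 1s: 8

No, parity error (8 ones)


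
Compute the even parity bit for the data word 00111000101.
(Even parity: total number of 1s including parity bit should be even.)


Number of 1s in data: 5
Parity bit: 1

1


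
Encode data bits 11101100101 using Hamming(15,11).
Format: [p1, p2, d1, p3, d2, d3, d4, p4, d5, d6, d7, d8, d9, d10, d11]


Parity bits: p1=1, p2=0, p3=0, p4=0

101011001100101


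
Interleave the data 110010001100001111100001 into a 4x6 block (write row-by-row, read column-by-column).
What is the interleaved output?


Matrix:
  110010
  001100
  001111
  100001
Read columns: 100110000110011010100011

100110000110011010100011


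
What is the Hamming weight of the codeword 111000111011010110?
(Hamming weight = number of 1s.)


Counting 1s in 111000111011010110

11


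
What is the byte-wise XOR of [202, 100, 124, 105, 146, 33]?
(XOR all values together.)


XOR chain: 202 ^ 100 ^ 124 ^ 105 ^ 146 ^ 33 = 8

8


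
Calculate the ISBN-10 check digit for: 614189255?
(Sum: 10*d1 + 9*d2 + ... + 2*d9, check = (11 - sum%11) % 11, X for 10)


Weighted sum: 234
234 mod 11 = 3

Check digit: 8


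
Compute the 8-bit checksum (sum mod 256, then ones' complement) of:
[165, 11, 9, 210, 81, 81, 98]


Sum = 655 mod 256 = 143
Complement = 112

112


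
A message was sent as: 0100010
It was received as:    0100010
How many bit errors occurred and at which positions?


XOR: 0000000

0 errors (received matches sent)


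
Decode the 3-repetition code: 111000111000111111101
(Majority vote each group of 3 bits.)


Groups: 111, 000, 111, 000, 111, 111, 101
Majority votes: 1010111

1010111


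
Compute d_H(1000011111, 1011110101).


XOR: 0011101010
Count of 1s: 5

5


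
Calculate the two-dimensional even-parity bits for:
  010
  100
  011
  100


Row parities: 1101
Column parities: 001

Row P: 1101, Col P: 001, Corner: 1


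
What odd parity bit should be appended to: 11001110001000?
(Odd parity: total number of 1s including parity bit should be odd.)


Number of 1s in data: 6
Parity bit: 1

1


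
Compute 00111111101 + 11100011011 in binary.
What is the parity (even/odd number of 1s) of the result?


00111111101 = 509
11100011011 = 1819
Sum = 2328 = 100100011000
1s count = 4

even parity (4 ones in 100100011000)


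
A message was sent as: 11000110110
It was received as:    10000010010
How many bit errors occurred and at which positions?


XOR: 01000100100

3 error(s) at position(s): 1, 5, 8
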